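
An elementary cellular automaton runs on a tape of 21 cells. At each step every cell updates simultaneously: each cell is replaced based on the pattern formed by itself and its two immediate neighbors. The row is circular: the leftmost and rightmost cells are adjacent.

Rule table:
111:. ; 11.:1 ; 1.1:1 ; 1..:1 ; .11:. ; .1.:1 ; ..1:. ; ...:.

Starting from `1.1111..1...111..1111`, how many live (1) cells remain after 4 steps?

8

11...11.11....11.....
.11...11.11....11....
..11...11.11....11...
...11...11.11....11..
count of 1: 8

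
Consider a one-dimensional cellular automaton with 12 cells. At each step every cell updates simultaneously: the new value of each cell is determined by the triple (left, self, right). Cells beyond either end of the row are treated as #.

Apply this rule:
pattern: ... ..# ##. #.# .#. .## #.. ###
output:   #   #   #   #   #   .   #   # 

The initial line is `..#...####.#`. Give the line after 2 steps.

#######.####

######.####.
#######.####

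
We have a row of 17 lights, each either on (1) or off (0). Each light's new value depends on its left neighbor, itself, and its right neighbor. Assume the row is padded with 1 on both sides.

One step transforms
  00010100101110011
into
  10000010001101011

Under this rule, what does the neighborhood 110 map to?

At position 12 the neighborhood is 110; the next row has 0 there.

0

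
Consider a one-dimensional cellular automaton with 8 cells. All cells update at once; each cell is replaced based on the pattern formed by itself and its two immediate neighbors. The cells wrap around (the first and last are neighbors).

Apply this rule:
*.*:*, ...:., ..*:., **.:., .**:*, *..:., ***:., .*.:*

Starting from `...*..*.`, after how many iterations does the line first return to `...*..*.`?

1

...*..*.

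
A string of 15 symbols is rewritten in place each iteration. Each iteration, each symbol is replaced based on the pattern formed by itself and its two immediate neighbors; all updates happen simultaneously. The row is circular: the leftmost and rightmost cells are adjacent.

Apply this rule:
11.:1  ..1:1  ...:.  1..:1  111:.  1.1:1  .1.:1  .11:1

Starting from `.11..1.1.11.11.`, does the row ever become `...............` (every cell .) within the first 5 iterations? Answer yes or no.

yes

111111111111111
...............
all cells are . at iteration 2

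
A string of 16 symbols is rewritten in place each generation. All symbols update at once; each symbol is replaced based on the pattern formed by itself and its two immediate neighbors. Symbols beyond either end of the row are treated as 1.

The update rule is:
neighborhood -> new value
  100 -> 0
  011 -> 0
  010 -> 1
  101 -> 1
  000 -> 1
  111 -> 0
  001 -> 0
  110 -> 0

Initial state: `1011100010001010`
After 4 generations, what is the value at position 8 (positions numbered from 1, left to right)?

1

generation 1: 0100001010101111
generation 2: 1101101111110000
generation 3: 0010010000000110
generation 4: 0010010111110001
position 8 holds 1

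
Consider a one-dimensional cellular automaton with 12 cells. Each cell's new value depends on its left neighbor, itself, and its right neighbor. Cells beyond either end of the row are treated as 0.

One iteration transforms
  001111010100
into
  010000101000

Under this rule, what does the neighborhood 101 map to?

At position 6 the neighborhood is 101; the next row has 1 there.

1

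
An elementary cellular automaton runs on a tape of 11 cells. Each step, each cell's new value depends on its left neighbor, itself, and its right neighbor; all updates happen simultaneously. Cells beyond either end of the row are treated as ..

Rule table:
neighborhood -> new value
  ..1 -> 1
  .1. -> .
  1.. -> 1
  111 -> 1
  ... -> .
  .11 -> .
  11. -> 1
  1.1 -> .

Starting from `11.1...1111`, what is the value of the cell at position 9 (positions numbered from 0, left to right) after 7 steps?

.

.1..1.1.111
1.11.....11
...11...1.1
..1.11.1...
.1...1..1..
1.1.1.11.1.
.......1..1
position 9 holds .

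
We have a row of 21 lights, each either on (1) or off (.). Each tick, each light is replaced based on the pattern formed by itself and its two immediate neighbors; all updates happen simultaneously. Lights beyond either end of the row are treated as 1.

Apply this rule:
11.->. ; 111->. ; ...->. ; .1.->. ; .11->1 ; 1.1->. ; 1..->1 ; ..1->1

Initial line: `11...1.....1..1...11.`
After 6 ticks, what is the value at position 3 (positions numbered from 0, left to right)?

.

..1.1.1...1.11.1.11..
11.....1.1..1....1.11
..1...1...11.1..1..1.
11.1.1.1.11...11.11..
.........1.1.11..1.11
1.......1....1.11..1.
position 3 holds .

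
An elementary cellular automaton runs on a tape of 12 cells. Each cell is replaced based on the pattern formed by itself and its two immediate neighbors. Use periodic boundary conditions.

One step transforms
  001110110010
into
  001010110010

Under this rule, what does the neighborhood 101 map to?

0

At position 5 the neighborhood is 101; the next row has 0 there.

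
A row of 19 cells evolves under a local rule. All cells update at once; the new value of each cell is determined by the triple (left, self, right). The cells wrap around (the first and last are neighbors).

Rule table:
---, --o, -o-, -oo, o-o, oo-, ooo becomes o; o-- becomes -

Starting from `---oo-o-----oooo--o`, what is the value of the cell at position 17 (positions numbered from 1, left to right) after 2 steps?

o

-oooooo-oooooooo-oo
ooooooooooooooooooo
position 17 holds o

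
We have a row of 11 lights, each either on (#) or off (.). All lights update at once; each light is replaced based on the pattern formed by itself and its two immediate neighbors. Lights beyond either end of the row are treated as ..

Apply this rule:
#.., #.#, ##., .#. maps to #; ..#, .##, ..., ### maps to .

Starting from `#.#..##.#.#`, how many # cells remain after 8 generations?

1

####..#####
...##.....#
....##....#
.....##...#
......##..#
.......##.#
........###
..........#
count of #: 1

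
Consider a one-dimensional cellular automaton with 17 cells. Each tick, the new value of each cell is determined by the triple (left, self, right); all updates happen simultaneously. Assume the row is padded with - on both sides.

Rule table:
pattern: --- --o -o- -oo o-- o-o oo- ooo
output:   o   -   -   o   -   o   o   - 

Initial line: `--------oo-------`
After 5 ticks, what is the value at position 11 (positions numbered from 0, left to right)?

-

ooooooo-oo-oooooo
o-----oooooo----o
--ooo-o----o-oo--
o-o-oo--oo--ooo-o
-o-ooo--oo--o-oo-
position 11 holds -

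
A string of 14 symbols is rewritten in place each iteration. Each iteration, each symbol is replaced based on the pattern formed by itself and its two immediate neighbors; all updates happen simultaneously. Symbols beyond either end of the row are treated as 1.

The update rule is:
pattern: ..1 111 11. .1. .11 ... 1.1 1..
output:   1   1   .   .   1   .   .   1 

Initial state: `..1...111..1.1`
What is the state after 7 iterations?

iteration 1: 11.1.111.11..1
iteration 2: 1....11..1.111
iteration 3: .1..11.11..111
iteration 4: ..111..1.11111
iteration 5: 1111.11..11111
iteration 6: 111..1.1111111
iteration 7: 11.11..1111111

11.11..1111111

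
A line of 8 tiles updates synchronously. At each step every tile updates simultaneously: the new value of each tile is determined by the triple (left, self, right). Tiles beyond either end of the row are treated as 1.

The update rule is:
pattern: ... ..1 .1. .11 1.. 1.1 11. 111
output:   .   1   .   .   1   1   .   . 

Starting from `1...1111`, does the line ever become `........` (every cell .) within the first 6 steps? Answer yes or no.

.1.1....
1.1.1..1
.1.1.11.
1.1.1..1  (repeats step 2; period 2)
step 6: 1.1.1..1
step 6 is 1.1.1..1, still not uniform .

no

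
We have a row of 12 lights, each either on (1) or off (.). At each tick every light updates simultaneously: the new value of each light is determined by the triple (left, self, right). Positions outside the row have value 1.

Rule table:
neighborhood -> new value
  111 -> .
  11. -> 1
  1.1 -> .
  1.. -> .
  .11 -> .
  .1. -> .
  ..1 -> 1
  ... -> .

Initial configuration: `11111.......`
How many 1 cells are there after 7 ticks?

....1......1
...1......1.
..1......1..
.1......1..1
.......1..1.
......1..1..
.....1..1..1
count of 1: 3

3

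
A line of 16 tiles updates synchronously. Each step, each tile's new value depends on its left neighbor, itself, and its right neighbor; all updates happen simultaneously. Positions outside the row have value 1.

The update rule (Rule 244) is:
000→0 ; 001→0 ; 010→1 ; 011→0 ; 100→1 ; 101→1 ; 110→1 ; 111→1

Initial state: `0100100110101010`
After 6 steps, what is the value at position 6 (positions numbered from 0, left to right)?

1

step 1: 1110110011111111
step 2: 1111011001111111
step 3: 1111101100111111
step 4: 1111110110011111
step 5: 1111111011001111
step 6: 1111111101100111
position 6 holds 1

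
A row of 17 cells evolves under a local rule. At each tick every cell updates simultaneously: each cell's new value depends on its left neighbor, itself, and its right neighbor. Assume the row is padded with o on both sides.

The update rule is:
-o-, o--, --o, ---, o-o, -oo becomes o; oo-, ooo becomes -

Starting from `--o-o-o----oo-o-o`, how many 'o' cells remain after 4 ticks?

2

oooooooooooo-oooo
------------oo---
ooooooooooooo-ooo
-------------oo--
count of o: 2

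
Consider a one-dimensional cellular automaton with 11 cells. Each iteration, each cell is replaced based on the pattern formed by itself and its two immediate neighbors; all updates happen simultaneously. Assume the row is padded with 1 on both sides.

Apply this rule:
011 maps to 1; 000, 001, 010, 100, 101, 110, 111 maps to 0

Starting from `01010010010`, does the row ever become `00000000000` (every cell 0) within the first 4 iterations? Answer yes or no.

00000000000
all cells are 0 at iteration 1

yes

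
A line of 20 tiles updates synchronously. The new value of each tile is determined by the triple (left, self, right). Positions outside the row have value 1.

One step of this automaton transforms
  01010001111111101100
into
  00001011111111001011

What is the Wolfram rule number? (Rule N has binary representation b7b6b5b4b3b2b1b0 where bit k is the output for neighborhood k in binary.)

position 8: 111 → 1  (bit 7 = 1)
position 14: 110 → 0  (bit 6 = 0)
position 0: 101 → 0  (bit 5 = 0)
position 4: 100 → 1  (bit 4 = 1)
position 7: 011 → 1  (bit 3 = 1)
position 1: 010 → 0  (bit 2 = 0)
position 6: 001 → 1  (bit 1 = 1)
position 5: 000 → 0  (bit 0 = 0)
bits b7..b0 = 10011010 = 154

154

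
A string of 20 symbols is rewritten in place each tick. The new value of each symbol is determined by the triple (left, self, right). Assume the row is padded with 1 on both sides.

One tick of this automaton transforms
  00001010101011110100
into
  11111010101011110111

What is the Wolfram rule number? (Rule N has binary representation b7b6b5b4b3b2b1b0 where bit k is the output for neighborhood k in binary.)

223

position 13: 111 → 1  (bit 7 = 1)
position 15: 110 → 1  (bit 6 = 1)
position 5: 101 → 0  (bit 5 = 0)
position 0: 100 → 1  (bit 4 = 1)
position 12: 011 → 1  (bit 3 = 1)
position 4: 010 → 1  (bit 2 = 1)
position 3: 001 → 1  (bit 1 = 1)
position 1: 000 → 1  (bit 0 = 1)
bits b7..b0 = 11011111 = 223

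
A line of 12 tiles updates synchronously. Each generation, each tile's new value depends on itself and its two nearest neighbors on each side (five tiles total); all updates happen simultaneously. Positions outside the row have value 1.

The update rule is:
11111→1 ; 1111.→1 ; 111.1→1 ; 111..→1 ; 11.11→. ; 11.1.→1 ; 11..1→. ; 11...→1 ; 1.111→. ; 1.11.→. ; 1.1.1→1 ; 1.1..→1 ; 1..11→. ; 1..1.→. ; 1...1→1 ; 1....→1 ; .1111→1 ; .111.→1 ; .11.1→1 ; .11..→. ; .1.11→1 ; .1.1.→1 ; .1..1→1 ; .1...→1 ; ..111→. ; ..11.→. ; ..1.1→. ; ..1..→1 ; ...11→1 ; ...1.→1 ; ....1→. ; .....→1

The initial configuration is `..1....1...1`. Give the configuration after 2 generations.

generation 1: ..111.11111.
generation 2: ...11..1111.

...11..1111.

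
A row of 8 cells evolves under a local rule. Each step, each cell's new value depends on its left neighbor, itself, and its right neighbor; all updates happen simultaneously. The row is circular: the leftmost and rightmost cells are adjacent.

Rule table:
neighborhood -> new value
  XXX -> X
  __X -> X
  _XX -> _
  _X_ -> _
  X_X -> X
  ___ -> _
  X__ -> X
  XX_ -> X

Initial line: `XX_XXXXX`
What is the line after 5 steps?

XXXXXXX_

XXX_XXXX
XXXX_XXX
XXXXX_XX
XXXXXX_X
XXXXXXX_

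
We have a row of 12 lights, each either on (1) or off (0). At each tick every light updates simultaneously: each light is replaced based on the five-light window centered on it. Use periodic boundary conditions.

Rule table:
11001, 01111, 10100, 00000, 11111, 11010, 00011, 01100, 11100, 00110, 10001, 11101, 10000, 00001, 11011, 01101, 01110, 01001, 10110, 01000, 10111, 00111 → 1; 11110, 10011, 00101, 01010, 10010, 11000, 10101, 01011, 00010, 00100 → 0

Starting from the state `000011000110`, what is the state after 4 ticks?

tick 1: 111111011110
tick 2: 111101111011
tick 3: 110111101111
tick 4: 011110111111

011110111111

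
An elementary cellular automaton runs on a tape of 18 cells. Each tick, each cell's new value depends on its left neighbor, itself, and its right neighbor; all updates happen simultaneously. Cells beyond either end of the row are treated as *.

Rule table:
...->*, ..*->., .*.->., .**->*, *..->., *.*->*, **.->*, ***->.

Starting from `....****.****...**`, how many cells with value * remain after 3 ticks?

.**.*..***..*.*.*.
****...*.*...*.*.*
...*.*..*..*..*.**
count of *: 7

7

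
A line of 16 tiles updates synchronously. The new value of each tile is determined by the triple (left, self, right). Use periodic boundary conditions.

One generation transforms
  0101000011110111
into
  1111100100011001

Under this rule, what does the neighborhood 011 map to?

0

At position 8 the neighborhood is 011; the next row has 0 there.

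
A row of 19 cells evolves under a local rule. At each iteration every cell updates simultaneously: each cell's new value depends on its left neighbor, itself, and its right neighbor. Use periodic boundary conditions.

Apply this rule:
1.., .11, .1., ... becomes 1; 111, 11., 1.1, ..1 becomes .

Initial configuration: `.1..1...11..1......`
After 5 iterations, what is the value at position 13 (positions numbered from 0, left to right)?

.11.111.1.1.1111111
.1..1...1.1.1......
.11.111.1.1.1111111  (repeats iteration 1; period 2)
iteration 5: .11.111.1.1.1111111
position 13 holds 1

1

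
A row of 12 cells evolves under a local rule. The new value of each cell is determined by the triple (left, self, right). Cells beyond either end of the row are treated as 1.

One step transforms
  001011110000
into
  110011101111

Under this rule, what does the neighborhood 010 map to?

0

At position 2 the neighborhood is 010; the next row has 0 there.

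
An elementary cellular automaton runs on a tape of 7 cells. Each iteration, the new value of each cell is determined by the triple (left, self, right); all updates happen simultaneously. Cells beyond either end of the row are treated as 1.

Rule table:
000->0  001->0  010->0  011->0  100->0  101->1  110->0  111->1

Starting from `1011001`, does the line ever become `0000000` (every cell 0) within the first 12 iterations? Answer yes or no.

iteration 1: 0100000
iteration 2: 1000000
iteration 3: 0000000
all cells are 0 at iteration 3

yes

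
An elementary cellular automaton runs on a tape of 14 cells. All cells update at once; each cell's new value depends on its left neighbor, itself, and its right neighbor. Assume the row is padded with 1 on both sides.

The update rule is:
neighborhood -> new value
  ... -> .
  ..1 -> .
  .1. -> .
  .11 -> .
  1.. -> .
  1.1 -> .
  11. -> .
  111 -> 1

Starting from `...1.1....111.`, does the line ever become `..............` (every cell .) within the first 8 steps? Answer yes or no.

step 1: ...........1..
step 2: ..............
all cells are . at step 2

yes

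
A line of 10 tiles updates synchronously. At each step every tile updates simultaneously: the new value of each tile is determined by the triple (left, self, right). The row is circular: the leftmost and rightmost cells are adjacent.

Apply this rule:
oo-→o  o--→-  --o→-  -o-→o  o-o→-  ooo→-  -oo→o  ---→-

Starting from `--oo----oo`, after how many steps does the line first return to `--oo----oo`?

--oo----oo

1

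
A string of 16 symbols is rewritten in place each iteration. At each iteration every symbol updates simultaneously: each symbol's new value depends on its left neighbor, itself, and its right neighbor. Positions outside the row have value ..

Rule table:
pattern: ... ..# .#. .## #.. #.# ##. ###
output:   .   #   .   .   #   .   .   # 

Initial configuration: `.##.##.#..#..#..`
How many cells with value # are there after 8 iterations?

5

#.......##.##.#.
.#.....#.......#
#.#...#.#.....#.
...#.#...#...#.#
..#...#.#.#.#...
.#.#.#.......#..
#.....#.....#.#.
.#...#.#...#...#
count of #: 5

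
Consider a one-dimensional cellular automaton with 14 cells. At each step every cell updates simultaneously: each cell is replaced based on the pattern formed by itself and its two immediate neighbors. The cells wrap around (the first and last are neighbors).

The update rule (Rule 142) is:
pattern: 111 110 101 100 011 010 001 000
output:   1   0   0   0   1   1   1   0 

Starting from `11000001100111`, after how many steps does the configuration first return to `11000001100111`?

10000011001111
00000110011111
00001100111110
00011001111100
00110011111000
01100111110000
11001111100000
10011111000001
00111110000011
01111100000110
11111000001100
11110000011001
11100000110011
11000001100111

14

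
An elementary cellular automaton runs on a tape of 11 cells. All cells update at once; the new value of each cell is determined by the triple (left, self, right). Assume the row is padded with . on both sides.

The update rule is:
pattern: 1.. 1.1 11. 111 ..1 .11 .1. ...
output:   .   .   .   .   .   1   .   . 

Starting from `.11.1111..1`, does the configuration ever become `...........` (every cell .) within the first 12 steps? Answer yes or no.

yes

step 1: .1..1......
step 2: ...........
all cells are . at step 2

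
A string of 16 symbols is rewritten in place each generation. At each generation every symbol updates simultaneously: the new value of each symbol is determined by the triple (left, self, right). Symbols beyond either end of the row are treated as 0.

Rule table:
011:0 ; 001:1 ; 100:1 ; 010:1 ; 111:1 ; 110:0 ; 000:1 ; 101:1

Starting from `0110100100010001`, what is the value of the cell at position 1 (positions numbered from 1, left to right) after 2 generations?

1

1001111111111111
1110111111111110
position 1 holds 1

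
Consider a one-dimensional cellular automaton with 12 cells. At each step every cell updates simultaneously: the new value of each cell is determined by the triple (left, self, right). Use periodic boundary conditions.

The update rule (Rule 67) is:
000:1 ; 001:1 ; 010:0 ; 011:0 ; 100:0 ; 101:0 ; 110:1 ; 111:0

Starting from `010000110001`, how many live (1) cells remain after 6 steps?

step 1: 000111010110
step 2: 111001000010
step 3: 001010011100
step 4: 110000100101
step 5: 010111001000
step 6: 100001010011
count of 1: 5

5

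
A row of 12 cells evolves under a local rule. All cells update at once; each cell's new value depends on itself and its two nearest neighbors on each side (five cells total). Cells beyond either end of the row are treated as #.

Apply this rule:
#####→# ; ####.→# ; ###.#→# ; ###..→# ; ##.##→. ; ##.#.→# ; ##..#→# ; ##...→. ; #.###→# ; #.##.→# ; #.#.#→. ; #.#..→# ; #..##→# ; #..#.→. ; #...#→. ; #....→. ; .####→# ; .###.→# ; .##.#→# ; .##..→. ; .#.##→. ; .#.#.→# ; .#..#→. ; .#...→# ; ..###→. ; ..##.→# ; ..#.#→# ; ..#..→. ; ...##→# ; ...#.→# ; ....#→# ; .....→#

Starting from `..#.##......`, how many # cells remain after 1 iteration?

#.#.#...####
count of #: 7

7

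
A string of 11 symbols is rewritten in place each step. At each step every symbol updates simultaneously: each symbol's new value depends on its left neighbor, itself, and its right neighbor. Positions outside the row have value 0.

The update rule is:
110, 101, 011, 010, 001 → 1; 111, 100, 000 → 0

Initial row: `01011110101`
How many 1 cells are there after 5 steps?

11110011111
10010110001
10111110011
11100010111
10100111101
count of 1: 7

7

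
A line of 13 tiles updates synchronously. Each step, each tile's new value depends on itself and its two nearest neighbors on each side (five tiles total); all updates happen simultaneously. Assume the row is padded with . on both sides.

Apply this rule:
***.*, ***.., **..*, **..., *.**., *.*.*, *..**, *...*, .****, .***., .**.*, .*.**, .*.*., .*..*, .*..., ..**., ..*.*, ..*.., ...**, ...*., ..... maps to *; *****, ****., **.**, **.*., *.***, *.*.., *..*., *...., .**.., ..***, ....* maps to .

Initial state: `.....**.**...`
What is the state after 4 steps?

step 1: ***.***.*.*.*
step 2: .**..**.****.
step 3: **.****..*.**
step 4: **..*.**.***.

**..*.**.***.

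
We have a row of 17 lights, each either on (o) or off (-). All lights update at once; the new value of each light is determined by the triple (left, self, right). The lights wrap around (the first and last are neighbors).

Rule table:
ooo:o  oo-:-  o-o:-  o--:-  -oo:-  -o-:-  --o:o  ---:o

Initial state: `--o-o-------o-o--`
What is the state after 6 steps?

oo----oooooo----o
o--ooo-oooo--ooo-
--o-o---oo--o-o--
oo----oo---o----o
o--ooo---oo--ooo-
--o-o--oo---o-o--

--o-o--oo---o-o--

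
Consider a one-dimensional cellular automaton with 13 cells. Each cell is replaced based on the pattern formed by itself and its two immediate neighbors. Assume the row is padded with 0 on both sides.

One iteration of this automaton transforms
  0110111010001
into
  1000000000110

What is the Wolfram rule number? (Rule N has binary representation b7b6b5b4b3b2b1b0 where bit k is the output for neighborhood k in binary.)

3

position 5: 111 → 0  (bit 7 = 0)
position 2: 110 → 0  (bit 6 = 0)
position 3: 101 → 0  (bit 5 = 0)
position 9: 100 → 0  (bit 4 = 0)
position 1: 011 → 0  (bit 3 = 0)
position 8: 010 → 0  (bit 2 = 0)
position 0: 001 → 1  (bit 1 = 1)
position 10: 000 → 1  (bit 0 = 1)
bits b7..b0 = 00000011 = 3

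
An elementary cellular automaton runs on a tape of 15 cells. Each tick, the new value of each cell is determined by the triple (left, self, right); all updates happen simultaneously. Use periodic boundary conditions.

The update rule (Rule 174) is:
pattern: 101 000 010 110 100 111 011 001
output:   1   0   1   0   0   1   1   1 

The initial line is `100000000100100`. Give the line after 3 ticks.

tick 1: 100000001101101
tick 2: 000000011011011
tick 3: 000000110110110

000000110110110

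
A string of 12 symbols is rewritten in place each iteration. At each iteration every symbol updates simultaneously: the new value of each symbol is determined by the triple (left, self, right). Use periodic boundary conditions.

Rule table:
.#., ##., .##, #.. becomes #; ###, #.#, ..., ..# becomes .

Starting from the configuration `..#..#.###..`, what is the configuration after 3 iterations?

#.##.#.#.#.#

..##.#.#.##.
..##.#.#.###
#.##.#.#.#.#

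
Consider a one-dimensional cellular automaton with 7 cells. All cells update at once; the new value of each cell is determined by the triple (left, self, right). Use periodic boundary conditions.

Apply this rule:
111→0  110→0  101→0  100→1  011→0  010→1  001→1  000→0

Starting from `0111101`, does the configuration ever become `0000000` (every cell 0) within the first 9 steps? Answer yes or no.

yes

0000001
1000011
0100100
1111110
0000000
all cells are 0 at step 5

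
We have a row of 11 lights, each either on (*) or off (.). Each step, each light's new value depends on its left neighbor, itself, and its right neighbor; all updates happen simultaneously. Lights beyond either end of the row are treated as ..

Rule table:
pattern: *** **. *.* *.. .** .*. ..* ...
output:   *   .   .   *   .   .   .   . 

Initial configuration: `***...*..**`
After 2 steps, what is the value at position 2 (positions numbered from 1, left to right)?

.*.*...*...
....*...*..
position 2 holds .

.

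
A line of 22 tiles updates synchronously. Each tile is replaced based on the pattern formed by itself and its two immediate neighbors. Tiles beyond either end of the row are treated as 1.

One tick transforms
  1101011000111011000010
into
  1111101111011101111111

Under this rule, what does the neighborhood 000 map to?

1

At position 8 the neighborhood is 000; the next row has 1 there.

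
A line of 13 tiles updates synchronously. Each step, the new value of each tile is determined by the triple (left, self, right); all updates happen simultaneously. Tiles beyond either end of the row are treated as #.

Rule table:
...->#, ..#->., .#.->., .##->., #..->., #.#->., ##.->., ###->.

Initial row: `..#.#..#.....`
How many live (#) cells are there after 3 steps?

.........###.
.#######.....
.........###.
count of #: 3

3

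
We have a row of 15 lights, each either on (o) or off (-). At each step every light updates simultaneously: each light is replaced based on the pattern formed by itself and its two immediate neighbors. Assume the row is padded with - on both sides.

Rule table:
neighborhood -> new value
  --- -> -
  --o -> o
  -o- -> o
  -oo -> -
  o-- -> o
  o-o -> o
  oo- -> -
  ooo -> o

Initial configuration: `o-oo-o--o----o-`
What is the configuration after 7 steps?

oo--oooooo--ooo
--oo-oooo-oo-o-
-o--o-oo-o--ooo
oooooo--oooo-o-
-oooo-oo-oo-ooo
o-oo-o--o--o-o-
oo--ooooooooooo

oo--ooooooooooo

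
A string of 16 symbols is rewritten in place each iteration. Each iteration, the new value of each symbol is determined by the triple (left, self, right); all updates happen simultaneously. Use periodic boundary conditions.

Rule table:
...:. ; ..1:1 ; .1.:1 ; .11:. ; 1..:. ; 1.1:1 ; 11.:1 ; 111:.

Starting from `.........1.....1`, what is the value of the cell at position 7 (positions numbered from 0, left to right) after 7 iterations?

........11....11
.......1.1...1.1
......1111..1111
.....1...1.1...1
....11..1111..11
...1.1.1...1.1.1
..111111..111111
position 7 holds 1

1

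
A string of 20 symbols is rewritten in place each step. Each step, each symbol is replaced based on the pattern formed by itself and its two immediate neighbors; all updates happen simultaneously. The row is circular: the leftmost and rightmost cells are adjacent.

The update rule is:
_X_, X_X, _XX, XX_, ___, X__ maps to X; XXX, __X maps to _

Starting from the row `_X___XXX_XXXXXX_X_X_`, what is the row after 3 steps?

_XXX_X_XXX____XXXXXX
XX_XXXXX_XXXX_X____X
_XXX___XXX__XXXXXX_X

_XXX___XXX__XXXXXX_X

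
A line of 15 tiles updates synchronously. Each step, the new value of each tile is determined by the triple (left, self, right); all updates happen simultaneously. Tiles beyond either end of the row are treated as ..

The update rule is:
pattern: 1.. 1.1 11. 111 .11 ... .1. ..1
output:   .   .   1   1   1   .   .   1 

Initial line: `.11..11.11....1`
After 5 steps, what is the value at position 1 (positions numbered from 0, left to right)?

111.111.11...1.
111.111.11..1..
111.111.11.1...
111.111.11.....
111.111.11.....
position 1 holds 1

1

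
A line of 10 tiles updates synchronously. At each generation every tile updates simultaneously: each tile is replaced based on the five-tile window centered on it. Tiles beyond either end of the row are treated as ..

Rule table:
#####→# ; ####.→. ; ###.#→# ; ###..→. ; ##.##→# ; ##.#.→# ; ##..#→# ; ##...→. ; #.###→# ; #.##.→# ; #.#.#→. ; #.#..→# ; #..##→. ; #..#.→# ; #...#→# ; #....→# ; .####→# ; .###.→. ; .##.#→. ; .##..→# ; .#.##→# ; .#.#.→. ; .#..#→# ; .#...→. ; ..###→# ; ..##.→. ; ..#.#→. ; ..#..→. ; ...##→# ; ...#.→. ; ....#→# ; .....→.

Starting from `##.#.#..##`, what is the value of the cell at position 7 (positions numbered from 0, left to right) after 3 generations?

.

generation 1: ..#..##..#
generation 2: #..#..###.
generation 3: .##.#.#...
position 7 holds .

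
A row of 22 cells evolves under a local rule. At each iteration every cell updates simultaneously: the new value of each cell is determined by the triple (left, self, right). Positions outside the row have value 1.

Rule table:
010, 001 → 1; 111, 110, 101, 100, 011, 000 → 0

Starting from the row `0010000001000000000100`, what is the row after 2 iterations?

0110000011000000001101
0000000100000000010000

0000000100000000010000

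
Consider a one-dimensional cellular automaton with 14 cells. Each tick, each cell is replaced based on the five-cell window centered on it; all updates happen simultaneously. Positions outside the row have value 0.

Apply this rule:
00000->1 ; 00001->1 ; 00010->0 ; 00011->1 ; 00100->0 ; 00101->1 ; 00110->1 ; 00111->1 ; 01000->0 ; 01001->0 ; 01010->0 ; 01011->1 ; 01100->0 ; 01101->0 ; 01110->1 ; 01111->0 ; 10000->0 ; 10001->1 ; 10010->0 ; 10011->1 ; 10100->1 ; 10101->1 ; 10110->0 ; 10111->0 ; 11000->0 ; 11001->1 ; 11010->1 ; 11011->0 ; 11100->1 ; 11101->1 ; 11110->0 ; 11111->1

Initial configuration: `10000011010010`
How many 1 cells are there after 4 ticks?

00011110110000
11110010000011
10011000011110
00110001110010
count of 1: 6

6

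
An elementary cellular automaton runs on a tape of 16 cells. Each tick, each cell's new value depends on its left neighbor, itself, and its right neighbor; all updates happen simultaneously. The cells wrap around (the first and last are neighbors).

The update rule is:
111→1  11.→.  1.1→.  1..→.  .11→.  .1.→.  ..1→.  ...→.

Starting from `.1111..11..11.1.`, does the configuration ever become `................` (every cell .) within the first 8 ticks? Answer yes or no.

..11............
................
all cells are . at tick 2

yes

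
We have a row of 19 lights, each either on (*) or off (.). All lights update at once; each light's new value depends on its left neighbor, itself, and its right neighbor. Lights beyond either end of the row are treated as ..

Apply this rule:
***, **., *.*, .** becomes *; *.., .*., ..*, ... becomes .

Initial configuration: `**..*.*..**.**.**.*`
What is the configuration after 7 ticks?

**...*...*********.
**.......*********.
**.......*********.  (fixed point — unchanged through tick 7)

**.......*********.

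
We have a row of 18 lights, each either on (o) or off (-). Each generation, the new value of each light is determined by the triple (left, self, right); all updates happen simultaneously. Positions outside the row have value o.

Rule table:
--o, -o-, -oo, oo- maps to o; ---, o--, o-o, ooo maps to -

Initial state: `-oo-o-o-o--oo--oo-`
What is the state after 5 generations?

generation 1: -oo-o-o-o-ooo-ooo-
generation 2: -oo-o-o-o-o-o-o-o-
generation 3: -oo-o-o-o-o-o-o-o-  (fixed point — unchanged through generation 5)

-oo-o-o-o-o-o-o-o-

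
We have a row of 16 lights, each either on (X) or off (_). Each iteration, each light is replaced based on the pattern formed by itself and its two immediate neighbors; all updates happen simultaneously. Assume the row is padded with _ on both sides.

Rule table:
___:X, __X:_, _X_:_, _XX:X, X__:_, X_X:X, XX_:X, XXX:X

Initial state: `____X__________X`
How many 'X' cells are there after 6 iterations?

XXX___XXXXXXXX__
XXX_X_XXXXXXXX_X
XXXX_XXXXXXXXXX_
XXXXXXXXXXXXXXX_
XXXXXXXXXXXXXXX_  (fixed point — unchanged through iteration 6)
count of X: 15

15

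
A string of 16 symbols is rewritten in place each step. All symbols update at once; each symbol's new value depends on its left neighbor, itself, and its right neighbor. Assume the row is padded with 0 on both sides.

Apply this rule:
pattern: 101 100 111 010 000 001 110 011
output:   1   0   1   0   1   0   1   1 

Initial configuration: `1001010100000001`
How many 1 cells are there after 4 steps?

12

0000101001111100
1110010001111101
1110000101111110
1110110011111110
count of 1: 12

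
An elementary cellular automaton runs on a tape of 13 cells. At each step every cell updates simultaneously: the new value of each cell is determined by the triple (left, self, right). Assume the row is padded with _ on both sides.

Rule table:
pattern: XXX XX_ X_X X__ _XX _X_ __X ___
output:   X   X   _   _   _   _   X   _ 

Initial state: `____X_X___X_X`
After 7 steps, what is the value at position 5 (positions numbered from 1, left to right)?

step 1: ___X_____X___
step 2: __X_____X____
step 3: _X_____X_____
step 4: X_____X______
step 5: _____X_______
step 6: ____X________
step 7: ___X_________
position 5 holds _

_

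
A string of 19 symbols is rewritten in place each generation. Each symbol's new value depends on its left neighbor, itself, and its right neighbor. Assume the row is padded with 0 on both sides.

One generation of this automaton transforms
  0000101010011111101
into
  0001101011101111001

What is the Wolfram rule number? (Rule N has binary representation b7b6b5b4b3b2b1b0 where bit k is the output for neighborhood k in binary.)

position 12: 111 → 1  (bit 7 = 1)
position 16: 110 → 0  (bit 6 = 0)
position 5: 101 → 0  (bit 5 = 0)
position 9: 100 → 1  (bit 4 = 1)
position 11: 011 → 0  (bit 3 = 0)
position 4: 010 → 1  (bit 2 = 1)
position 3: 001 → 1  (bit 1 = 1)
position 0: 000 → 0  (bit 0 = 0)
bits b7..b0 = 10010110 = 150

150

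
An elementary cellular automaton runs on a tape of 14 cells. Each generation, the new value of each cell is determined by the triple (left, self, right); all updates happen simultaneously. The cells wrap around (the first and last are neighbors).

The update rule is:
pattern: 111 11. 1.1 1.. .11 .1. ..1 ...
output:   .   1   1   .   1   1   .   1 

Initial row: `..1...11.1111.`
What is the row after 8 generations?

1.1.1.1111..1.
1111111..1..11
......1..1..1.
11111.1..1..1.
1...111..1..11
1.1.1.1..1..1.
1111111..1..11  (repeats generation 2; period 5)
generation 8: ......1..1..1.

......1..1..1.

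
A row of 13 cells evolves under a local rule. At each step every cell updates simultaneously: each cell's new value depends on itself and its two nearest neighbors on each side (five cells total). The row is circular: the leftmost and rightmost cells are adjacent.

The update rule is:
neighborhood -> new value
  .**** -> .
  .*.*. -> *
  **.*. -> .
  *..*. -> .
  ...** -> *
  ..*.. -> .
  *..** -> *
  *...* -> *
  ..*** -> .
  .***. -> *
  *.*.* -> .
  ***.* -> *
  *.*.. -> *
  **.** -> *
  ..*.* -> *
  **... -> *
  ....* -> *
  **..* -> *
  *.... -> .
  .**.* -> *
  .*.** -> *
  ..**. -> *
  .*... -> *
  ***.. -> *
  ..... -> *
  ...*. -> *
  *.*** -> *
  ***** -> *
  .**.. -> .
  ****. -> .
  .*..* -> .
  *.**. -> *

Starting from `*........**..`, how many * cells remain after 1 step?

9

.*.*******.*.
count of *: 9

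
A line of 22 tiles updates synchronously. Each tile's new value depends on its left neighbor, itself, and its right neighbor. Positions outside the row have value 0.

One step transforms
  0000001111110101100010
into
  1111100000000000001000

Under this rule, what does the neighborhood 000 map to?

1

At position 0 the neighborhood is 000; the next row has 1 there.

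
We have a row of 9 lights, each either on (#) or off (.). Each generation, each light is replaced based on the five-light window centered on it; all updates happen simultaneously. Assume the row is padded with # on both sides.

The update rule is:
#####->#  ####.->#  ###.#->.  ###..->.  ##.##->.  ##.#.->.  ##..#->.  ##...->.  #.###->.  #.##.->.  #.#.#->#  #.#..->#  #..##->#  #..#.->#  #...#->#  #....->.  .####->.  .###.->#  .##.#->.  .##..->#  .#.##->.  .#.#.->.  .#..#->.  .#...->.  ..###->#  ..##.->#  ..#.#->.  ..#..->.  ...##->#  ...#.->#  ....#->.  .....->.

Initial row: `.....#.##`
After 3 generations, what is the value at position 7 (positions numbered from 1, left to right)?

....#....
...#....#
.##....##
position 7 holds .

.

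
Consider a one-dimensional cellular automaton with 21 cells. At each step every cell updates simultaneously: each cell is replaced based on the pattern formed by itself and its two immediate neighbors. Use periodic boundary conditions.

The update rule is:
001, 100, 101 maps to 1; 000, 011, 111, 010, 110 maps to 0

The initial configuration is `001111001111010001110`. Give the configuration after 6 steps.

step 1: 010000110000101010001
step 2: 101001001001010101010
step 3: 010110110110101010101
step 4: 101001001001010101010  (repeats step 2; period 2)
step 6: 101001001001010101010

101001001001010101010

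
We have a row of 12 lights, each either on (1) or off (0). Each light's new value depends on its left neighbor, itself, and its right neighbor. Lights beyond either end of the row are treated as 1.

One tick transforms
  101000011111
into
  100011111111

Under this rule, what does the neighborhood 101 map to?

0

At position 1 the neighborhood is 101; the next row has 0 there.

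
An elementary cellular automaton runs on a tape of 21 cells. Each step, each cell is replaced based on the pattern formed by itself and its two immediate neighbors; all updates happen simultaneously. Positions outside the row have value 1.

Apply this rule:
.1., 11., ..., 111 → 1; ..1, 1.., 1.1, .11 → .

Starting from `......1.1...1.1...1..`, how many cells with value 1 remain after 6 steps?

.1111.1.1.1.1.1.1.1..
..111.1.1.1.1.1.1.1..
...11.1.1.1.1.1.1.1..
.1..1.1.1.1.1.1.1.1..
.1..1.1.1.1.1.1.1.1..  (fixed point — unchanged through step 6)
count of 1: 9

9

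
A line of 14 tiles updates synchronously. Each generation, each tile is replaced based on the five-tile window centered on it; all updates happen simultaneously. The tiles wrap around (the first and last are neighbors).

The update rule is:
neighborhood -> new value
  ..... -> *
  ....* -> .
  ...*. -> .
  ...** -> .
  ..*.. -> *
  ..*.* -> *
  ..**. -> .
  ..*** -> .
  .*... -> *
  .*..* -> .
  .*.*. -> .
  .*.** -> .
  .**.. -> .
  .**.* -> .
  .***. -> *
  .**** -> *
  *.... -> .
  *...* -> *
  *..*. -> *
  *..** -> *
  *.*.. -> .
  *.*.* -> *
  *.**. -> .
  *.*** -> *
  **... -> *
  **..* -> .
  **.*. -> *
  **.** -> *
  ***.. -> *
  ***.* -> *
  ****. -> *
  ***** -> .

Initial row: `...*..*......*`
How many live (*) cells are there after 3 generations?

**.*.***.**..*
****.****...*.
***********.*.
count of *: 12

12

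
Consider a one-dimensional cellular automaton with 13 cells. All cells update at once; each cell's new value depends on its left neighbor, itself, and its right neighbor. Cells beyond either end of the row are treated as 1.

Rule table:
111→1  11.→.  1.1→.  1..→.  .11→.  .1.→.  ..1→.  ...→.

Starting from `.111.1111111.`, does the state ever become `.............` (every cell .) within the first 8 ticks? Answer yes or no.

yes

..1...11111..
.......111...
........1....
.............
all cells are . at tick 4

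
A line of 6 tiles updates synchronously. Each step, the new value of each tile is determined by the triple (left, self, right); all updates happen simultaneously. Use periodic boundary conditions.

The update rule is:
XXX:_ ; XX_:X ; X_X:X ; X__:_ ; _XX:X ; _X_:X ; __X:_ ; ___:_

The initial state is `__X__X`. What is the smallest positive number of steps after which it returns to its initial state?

1

__X__X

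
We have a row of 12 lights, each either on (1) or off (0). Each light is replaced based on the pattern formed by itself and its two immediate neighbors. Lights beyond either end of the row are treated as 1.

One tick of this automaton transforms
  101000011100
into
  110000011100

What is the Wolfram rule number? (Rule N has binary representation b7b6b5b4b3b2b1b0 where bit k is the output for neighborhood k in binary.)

position 8: 111 → 1  (bit 7 = 1)
position 0: 110 → 1  (bit 6 = 1)
position 1: 101 → 1  (bit 5 = 1)
position 3: 100 → 0  (bit 4 = 0)
position 7: 011 → 1  (bit 3 = 1)
position 2: 010 → 0  (bit 2 = 0)
position 6: 001 → 0  (bit 1 = 0)
position 4: 000 → 0  (bit 0 = 0)
bits b7..b0 = 11101000 = 232

232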